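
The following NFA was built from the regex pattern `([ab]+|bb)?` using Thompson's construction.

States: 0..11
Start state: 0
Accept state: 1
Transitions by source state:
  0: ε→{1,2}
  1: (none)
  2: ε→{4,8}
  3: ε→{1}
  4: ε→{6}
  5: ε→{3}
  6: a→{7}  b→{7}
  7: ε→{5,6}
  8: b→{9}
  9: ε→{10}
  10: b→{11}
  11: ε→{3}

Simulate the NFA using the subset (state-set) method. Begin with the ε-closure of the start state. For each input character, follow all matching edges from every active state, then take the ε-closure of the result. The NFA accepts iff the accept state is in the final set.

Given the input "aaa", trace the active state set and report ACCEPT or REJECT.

start: ε-closure({0}) = {0,1,2,4,6,8}
'a' @ 1: {1,3,5,6,7}  (accept∈set)
'a' @ 2: {1,3,5,6,7}  (accept∈set)
'a' @ 3: {1,3,5,6,7}  (accept∈set)
after full input: {1,3,5,6,7}  (accept=1 in)

Answer: ACCEPT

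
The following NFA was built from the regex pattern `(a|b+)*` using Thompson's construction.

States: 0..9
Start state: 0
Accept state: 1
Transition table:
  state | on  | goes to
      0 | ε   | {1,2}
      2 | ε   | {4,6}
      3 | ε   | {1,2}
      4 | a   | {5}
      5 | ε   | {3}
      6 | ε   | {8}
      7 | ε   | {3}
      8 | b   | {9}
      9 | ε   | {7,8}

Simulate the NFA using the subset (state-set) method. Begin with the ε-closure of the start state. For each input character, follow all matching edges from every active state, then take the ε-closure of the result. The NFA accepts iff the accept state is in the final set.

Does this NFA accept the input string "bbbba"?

start: ε-closure({0}) = {0,1,2,4,6,8}
'b' @ 1: {1,2,3,4,6,7,8,9}  [accepting]
'b' @ 2: {1,2,3,4,6,7,8,9}  [accepting]
'b' @ 3: {1,2,3,4,6,7,8,9}  [accepting]
'b' @ 4: {1,2,3,4,6,7,8,9}  [accepting]
'a' @ 5: {1,2,3,4,5,6,8}  [accepting]
end set {1,2,3,4,5,6,8} — state 1 in

Answer: ACCEPT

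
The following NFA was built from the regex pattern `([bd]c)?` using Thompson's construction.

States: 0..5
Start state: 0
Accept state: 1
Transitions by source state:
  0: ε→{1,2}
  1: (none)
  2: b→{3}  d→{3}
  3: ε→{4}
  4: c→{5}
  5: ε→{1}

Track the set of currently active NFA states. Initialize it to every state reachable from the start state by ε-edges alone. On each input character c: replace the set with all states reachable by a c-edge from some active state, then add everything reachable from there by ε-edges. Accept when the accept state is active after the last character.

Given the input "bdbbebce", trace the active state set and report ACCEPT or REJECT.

Answer: REJECT

Steps:
start: ε-closure({0}) = {0,1,2}
'b' @ 1: {3,4}
'd' @ 2: {}  — state set empty
rest 'bbebce' ignored (set empty)
end set {} — state 1 not in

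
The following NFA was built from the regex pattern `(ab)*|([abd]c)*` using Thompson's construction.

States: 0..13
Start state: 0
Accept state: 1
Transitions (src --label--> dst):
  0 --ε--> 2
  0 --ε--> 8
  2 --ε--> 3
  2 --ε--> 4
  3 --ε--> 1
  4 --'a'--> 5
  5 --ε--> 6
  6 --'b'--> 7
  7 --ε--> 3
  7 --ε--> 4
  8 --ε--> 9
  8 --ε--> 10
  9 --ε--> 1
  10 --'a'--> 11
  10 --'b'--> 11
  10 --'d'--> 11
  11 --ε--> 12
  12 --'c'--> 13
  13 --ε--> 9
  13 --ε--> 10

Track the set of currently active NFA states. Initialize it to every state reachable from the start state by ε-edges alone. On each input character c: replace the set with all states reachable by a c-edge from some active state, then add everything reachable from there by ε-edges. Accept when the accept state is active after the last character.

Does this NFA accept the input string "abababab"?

start: ε-closure({0}) = {0,1,2,3,4,8,9,10}
'a' @ 1: {5,6,11,12}
'b' @ 2: {1,3,4,7}  (accept∈set)
'a' @ 3: {5,6}
'b' @ 4: {1,3,4,7}  (accept∈set)
'a' @ 5: {5,6}
'b' @ 6: {1,3,4,7}  (accept∈set)
'a' @ 7: {5,6}
'b' @ 8: {1,3,4,7}  (accept∈set)
final: {1,3,4,7}; accept 1 in set

Answer: ACCEPT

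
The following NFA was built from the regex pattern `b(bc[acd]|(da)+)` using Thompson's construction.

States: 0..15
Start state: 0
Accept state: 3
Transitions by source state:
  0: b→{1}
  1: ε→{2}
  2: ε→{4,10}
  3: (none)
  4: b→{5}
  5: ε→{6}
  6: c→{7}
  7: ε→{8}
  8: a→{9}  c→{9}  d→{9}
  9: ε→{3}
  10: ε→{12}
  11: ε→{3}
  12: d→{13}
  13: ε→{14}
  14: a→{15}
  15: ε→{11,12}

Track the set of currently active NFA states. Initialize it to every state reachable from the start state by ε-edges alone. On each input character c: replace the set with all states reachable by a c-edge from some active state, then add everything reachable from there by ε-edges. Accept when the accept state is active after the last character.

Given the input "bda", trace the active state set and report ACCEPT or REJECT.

Answer: ACCEPT

Derivation:
S₀ = ε-closure({0}) = {0}
'b' @ 1: {1,2,4,10,12}
'd' @ 2: {13,14}
'a' @ 3: {3,11,12,15}  [accepting]
end set {3,11,12,15} — state 3 in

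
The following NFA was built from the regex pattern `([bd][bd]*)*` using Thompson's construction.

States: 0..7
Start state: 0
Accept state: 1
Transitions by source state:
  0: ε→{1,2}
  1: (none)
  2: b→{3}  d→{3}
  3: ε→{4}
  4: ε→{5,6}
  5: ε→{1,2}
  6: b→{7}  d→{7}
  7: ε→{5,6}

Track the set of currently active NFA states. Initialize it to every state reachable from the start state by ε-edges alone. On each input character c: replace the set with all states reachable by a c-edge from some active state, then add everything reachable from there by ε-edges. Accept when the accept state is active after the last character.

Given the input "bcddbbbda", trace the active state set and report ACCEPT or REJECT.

start: ε-closure({0}) = {0,1,2}
'b' @ 1: {1,2,3,4,5,6}  [accepting]
'c' @ 2: {}  — no active states
rest 'ddbbbda' ignored (set empty)
after full input: {}  (accept=1 not in)

Answer: REJECT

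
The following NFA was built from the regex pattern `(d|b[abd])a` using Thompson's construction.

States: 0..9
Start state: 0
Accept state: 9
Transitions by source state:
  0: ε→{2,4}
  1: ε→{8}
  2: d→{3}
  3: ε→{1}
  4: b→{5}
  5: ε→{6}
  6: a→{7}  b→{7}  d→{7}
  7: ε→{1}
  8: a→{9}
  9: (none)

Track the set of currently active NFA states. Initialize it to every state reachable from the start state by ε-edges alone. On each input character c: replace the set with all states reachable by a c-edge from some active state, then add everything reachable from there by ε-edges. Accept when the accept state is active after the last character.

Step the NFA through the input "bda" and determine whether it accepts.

Answer: ACCEPT

Derivation:
S₀ = ε-closure({0}) = {0,2,4}
'b' @ 1: {5,6}
'd' @ 2: {1,7,8}
'a' @ 3: {9}  ✓accept
end set {9} — state 9 in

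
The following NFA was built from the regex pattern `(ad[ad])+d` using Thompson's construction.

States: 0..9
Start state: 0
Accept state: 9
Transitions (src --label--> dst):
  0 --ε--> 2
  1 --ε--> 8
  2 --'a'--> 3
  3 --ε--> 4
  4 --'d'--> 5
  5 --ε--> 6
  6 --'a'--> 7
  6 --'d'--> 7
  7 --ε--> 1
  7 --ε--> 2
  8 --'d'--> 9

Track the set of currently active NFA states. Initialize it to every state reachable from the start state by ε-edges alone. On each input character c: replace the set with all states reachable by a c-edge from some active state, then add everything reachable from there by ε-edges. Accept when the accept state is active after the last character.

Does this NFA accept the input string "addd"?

start: ε-closure({0}) = {0,2}
'a' @ 1: {3,4}
'd' @ 2: {5,6}
'd' @ 3: {1,2,7,8}
'd' @ 4: {9}  (accept∈set)
final: {9}; accept 9 in set

Answer: ACCEPT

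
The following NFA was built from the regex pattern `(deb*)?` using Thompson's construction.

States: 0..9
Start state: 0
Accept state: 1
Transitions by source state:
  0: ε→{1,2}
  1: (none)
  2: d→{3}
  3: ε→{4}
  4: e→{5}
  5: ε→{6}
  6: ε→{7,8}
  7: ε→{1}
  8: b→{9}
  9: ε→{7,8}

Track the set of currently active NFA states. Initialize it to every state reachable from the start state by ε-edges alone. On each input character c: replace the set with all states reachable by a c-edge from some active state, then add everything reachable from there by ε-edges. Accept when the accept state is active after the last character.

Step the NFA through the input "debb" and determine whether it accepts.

S₀ = ε-closure({0}) = {0,1,2}
'd' @ 1: {3,4}
'e' @ 2: {1,5,6,7,8}  (accept∈set)
'b' @ 3: {1,7,8,9}  (accept∈set)
'b' @ 4: {1,7,8,9}  (accept∈set)
final: {1,7,8,9}; accept 1 in set

Answer: ACCEPT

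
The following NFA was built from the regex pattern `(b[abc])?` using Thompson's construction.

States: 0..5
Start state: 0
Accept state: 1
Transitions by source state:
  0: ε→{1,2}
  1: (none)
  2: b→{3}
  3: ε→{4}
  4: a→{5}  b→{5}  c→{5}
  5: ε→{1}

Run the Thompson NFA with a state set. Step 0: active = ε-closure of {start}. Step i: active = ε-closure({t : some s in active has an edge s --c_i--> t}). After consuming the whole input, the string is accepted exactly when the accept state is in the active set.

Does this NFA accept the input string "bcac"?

S₀ = ε-closure({0}) = {0,1,2}
'b' @ 1: {3,4}
'c' @ 2: {1,5}  [accepting]
'a' @ 3: {}  — dead — no transitions
rest 'c' ignored (set empty)
final: {}; accept 1 not in set

Answer: REJECT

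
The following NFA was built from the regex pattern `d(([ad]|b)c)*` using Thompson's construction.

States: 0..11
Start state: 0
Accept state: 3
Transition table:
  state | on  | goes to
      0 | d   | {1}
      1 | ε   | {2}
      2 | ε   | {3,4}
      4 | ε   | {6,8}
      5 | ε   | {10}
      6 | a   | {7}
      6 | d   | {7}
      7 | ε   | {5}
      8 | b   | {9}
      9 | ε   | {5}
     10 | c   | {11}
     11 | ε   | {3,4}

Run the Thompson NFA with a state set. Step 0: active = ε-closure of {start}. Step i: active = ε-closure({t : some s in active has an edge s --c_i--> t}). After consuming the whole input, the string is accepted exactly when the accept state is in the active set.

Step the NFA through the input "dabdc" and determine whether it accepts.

Answer: REJECT

Trace:
initial (ε-close {0}): {0}
'd' @ 1: {1,2,3,4,6,8}  ✓accept
'a' @ 2: {5,7,10}
'b' @ 3: {}  — no active states
rest 'dc' ignored (set empty)
after full input: {}  (accept=3 not in)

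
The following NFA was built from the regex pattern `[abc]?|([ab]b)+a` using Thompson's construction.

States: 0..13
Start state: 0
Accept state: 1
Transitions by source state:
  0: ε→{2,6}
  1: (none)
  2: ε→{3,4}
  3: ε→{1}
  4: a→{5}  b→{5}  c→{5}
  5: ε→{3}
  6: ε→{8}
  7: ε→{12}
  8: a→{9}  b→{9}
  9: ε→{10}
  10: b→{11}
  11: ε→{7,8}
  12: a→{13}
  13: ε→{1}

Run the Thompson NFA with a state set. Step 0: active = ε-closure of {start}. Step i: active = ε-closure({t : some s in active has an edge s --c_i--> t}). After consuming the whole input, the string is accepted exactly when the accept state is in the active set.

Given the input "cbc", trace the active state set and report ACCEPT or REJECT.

S₀ = ε-closure({0}) = {0,1,2,3,4,6,8}
'c' @ 1: {1,3,5}  [accepting]
'b' @ 2: {}  — dead — no transitions
rest 'c' ignored (set empty)
final: {}; accept 1 not in set

Answer: REJECT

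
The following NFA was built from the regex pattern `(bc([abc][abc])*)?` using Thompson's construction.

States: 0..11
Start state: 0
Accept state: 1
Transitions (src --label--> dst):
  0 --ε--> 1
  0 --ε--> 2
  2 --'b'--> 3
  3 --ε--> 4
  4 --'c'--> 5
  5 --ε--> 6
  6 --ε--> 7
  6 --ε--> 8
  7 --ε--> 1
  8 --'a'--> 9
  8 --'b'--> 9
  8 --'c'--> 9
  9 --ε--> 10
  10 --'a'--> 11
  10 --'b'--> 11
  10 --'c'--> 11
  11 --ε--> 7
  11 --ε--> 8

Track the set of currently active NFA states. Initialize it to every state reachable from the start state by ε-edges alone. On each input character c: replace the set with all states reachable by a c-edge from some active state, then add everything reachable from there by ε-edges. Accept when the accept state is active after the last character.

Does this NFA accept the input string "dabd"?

initial (ε-close {0}): {0,1,2}
'd' @ 1: {}  — no active states
rest 'abd' ignored (set empty)
final: {}; accept 1 not in set

Answer: REJECT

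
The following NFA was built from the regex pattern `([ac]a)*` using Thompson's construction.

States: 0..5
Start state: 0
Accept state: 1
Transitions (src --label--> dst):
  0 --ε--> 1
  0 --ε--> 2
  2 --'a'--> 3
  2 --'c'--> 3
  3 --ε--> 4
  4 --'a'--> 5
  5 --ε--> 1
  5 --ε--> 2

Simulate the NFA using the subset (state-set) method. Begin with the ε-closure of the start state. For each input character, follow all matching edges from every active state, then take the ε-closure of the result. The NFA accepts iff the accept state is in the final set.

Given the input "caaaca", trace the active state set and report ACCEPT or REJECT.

initial (ε-close {0}): {0,1,2}
'c' @ 1: {3,4}
'a' @ 2: {1,2,5}  (accept∈set)
'a' @ 3: {3,4}
'a' @ 4: {1,2,5}  (accept∈set)
'c' @ 5: {3,4}
'a' @ 6: {1,2,5}  (accept∈set)
after full input: {1,2,5}  (accept=1 in)

Answer: ACCEPT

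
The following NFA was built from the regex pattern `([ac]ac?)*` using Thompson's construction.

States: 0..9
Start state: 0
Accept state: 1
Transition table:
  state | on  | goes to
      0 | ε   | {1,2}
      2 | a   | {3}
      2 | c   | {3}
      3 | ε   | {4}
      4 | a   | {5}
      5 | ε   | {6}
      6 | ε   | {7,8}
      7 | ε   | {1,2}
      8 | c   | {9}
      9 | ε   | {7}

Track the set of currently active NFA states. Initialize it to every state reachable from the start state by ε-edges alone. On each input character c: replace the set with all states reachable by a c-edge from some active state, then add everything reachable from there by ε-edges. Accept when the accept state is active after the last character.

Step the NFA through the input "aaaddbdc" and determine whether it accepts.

Answer: REJECT

Derivation:
start: ε-closure({0}) = {0,1,2}
'a' @ 1: {3,4}
'a' @ 2: {1,2,5,6,7,8}  [accepting]
'a' @ 3: {3,4}
'd' @ 4: {}  — state set empty
rest 'dbdc' ignored (set empty)
after full input: {}  (accept=1 not in)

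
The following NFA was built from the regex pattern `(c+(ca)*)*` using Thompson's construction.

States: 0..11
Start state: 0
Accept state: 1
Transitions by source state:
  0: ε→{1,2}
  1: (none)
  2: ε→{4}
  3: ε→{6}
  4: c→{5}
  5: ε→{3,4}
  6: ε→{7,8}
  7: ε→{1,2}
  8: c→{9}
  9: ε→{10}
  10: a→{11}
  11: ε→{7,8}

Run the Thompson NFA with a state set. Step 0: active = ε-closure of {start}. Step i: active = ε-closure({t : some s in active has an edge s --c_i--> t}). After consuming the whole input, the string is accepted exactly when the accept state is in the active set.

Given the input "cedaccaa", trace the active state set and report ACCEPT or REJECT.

Answer: REJECT

Steps:
initial (ε-close {0}): {0,1,2,4}
'c' @ 1: {1,2,3,4,5,6,7,8}  ✓accept
'e' @ 2: {}  — dead — no transitions
rest 'daccaa' ignored (set empty)
end set {} — state 1 not in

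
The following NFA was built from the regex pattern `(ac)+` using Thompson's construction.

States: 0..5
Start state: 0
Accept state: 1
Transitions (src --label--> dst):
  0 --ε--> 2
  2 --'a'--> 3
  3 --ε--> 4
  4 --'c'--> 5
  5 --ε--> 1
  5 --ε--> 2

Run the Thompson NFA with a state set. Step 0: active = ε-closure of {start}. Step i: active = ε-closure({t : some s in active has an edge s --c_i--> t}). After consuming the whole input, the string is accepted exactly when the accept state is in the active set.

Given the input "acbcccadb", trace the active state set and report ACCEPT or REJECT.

Answer: REJECT

Steps:
S₀ = ε-closure({0}) = {0,2}
'a' @ 1: {3,4}
'c' @ 2: {1,2,5}  ✓accept
'b' @ 3: {}  — no active states
rest 'cccadb' ignored (set empty)
after full input: {}  (accept=1 not in)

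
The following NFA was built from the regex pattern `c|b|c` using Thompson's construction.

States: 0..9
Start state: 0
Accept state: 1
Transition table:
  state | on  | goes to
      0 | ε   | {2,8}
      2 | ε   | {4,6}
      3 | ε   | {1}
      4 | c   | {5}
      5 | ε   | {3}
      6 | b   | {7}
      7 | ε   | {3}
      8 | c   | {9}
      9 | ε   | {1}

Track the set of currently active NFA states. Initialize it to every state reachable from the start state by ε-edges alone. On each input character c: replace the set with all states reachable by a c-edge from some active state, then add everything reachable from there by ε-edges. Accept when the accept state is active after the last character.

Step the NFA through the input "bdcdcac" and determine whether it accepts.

S₀ = ε-closure({0}) = {0,2,4,6,8}
'b' @ 1: {1,3,7}  ✓accept
'd' @ 2: {}  — no active states
rest 'cdcac' ignored (set empty)
end set {} — state 1 not in

Answer: REJECT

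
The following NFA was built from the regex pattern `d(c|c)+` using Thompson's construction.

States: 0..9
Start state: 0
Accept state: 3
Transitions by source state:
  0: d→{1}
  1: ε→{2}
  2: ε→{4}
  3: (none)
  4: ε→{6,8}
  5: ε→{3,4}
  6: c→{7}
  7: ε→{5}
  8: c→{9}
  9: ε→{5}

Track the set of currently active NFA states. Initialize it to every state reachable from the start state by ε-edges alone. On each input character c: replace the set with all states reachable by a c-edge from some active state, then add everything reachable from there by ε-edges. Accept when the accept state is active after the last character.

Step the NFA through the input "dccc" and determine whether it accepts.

start: ε-closure({0}) = {0}
'd' @ 1: {1,2,4,6,8}
'c' @ 2: {3,4,5,6,7,8,9}  [accepting]
'c' @ 3: {3,4,5,6,7,8,9}  [accepting]
'c' @ 4: {3,4,5,6,7,8,9}  [accepting]
after full input: {3,4,5,6,7,8,9}  (accept=3 in)

Answer: ACCEPT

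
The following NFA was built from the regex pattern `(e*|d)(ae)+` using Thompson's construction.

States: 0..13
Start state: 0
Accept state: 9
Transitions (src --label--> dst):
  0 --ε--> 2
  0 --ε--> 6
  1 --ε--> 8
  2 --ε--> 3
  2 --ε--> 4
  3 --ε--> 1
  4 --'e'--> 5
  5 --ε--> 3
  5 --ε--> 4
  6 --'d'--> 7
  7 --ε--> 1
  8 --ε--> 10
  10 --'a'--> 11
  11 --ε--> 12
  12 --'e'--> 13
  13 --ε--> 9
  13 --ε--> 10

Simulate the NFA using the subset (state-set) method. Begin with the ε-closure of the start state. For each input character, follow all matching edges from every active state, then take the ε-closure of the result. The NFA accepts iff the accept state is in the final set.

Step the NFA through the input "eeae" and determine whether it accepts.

S₀ = ε-closure({0}) = {0,1,2,3,4,6,8,10}
'e' @ 1: {1,3,4,5,8,10}
'e' @ 2: {1,3,4,5,8,10}
'a' @ 3: {11,12}
'e' @ 4: {9,10,13}  ✓accept
after full input: {9,10,13}  (accept=9 in)

Answer: ACCEPT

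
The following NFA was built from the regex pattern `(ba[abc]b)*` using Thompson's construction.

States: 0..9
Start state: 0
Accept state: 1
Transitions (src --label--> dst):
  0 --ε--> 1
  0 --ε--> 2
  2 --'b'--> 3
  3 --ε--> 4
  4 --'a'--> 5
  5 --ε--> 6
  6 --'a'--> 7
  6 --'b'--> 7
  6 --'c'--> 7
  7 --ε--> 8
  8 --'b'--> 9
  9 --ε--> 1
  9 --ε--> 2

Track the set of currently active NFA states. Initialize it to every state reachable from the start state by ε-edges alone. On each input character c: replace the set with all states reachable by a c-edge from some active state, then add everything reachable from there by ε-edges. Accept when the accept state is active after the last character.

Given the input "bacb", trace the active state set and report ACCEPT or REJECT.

initial (ε-close {0}): {0,1,2}
'b' @ 1: {3,4}
'a' @ 2: {5,6}
'c' @ 3: {7,8}
'b' @ 4: {1,2,9}  ✓accept
after full input: {1,2,9}  (accept=1 in)

Answer: ACCEPT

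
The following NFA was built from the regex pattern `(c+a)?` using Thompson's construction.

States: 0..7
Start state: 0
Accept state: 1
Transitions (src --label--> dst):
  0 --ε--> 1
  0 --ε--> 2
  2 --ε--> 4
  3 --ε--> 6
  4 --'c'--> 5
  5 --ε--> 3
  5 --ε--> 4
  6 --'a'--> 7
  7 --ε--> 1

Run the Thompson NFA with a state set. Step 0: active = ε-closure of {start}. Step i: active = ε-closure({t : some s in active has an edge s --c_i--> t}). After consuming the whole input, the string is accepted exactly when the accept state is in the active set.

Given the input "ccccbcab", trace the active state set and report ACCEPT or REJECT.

Answer: REJECT

Derivation:
S₀ = ε-closure({0}) = {0,1,2,4}
'c' @ 1: {3,4,5,6}
'c' @ 2: {3,4,5,6}
'c' @ 3: {3,4,5,6}
'c' @ 4: {3,4,5,6}
'b' @ 5: {}  — dead — no transitions
rest 'cab' ignored (set empty)
final: {}; accept 1 not in set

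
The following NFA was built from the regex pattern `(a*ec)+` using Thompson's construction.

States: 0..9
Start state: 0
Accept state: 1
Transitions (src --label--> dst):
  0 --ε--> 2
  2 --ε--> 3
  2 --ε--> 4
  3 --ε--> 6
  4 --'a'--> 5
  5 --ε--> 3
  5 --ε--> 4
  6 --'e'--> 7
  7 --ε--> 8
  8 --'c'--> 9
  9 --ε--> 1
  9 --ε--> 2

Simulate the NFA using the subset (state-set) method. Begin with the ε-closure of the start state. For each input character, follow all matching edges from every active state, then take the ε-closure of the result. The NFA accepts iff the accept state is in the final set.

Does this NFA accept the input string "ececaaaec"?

start: ε-closure({0}) = {0,2,3,4,6}
'e' @ 1: {7,8}
'c' @ 2: {1,2,3,4,6,9}  ✓accept
'e' @ 3: {7,8}
'c' @ 4: {1,2,3,4,6,9}  ✓accept
'a' @ 5: {3,4,5,6}
'a' @ 6: {3,4,5,6}
'a' @ 7: {3,4,5,6}
'e' @ 8: {7,8}
'c' @ 9: {1,2,3,4,6,9}  ✓accept
after full input: {1,2,3,4,6,9}  (accept=1 in)

Answer: ACCEPT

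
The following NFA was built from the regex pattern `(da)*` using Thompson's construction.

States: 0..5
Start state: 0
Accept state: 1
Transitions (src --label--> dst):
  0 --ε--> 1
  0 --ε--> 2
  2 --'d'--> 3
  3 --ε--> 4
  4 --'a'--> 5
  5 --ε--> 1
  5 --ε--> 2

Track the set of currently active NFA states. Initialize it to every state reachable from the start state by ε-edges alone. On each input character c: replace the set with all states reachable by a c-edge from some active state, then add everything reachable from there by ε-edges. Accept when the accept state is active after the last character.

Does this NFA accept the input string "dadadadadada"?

Answer: ACCEPT

Steps:
start: ε-closure({0}) = {0,1,2}
'd' @ 1: {3,4}
'a' @ 2: {1,2,5}  [accepting]
'd' @ 3: {3,4}
'a' @ 4: {1,2,5}  [accepting]
'd' @ 5: {3,4}
'a' @ 6: {1,2,5}  [accepting]
'd' @ 7: {3,4}
'a' @ 8: {1,2,5}  [accepting]
'd' @ 9: {3,4}
'a' @ 10: {1,2,5}  [accepting]
'd' @ 11: {3,4}
'a' @ 12: {1,2,5}  [accepting]
after full input: {1,2,5}  (accept=1 in)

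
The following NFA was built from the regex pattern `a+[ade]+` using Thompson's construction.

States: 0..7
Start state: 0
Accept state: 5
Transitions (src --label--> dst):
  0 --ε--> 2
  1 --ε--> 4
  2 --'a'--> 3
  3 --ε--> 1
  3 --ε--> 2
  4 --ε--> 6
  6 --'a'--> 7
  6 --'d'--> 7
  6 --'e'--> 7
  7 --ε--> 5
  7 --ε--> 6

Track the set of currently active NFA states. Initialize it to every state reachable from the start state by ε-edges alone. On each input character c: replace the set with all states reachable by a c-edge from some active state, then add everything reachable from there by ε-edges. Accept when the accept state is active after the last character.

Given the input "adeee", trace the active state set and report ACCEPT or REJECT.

initial (ε-close {0}): {0,2}
'a' @ 1: {1,2,3,4,6}
'd' @ 2: {5,6,7}  ✓accept
'e' @ 3: {5,6,7}  ✓accept
'e' @ 4: {5,6,7}  ✓accept
'e' @ 5: {5,6,7}  ✓accept
final: {5,6,7}; accept 5 in set

Answer: ACCEPT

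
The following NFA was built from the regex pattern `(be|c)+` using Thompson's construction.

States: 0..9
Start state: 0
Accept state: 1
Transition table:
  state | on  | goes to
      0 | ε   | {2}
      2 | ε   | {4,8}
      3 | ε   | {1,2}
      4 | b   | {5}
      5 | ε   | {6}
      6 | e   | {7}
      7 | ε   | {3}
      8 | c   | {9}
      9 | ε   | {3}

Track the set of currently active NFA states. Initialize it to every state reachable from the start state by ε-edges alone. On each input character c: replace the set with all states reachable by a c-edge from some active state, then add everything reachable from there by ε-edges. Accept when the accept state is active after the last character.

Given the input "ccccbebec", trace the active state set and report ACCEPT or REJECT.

initial (ε-close {0}): {0,2,4,8}
'c' @ 1: {1,2,3,4,8,9}  ✓accept
'c' @ 2: {1,2,3,4,8,9}  ✓accept
'c' @ 3: {1,2,3,4,8,9}  ✓accept
'c' @ 4: {1,2,3,4,8,9}  ✓accept
'b' @ 5: {5,6}
'e' @ 6: {1,2,3,4,7,8}  ✓accept
'b' @ 7: {5,6}
'e' @ 8: {1,2,3,4,7,8}  ✓accept
'c' @ 9: {1,2,3,4,8,9}  ✓accept
after full input: {1,2,3,4,8,9}  (accept=1 in)

Answer: ACCEPT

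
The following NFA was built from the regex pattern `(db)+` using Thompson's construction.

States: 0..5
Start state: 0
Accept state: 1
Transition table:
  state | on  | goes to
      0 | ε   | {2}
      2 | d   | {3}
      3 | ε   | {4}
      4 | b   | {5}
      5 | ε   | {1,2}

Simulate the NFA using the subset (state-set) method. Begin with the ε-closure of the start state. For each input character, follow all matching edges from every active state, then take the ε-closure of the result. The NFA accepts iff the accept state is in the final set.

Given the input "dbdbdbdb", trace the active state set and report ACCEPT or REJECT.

S₀ = ε-closure({0}) = {0,2}
'd' @ 1: {3,4}
'b' @ 2: {1,2,5}  [accepting]
'd' @ 3: {3,4}
'b' @ 4: {1,2,5}  [accepting]
'd' @ 5: {3,4}
'b' @ 6: {1,2,5}  [accepting]
'd' @ 7: {3,4}
'b' @ 8: {1,2,5}  [accepting]
end set {1,2,5} — state 1 in

Answer: ACCEPT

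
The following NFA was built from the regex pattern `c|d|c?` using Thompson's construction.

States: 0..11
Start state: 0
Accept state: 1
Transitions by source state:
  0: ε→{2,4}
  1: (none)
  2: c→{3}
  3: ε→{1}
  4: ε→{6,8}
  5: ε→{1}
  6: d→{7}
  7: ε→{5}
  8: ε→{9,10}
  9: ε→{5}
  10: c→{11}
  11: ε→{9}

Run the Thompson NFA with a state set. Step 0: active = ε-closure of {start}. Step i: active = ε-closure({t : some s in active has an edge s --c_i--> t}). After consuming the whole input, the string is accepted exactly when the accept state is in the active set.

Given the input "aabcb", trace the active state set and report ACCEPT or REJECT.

Answer: REJECT

Derivation:
S₀ = ε-closure({0}) = {0,1,2,4,5,6,8,9,10}
'a' @ 1: {}  — state set empty
rest 'abcb' ignored (set empty)
end set {} — state 1 not in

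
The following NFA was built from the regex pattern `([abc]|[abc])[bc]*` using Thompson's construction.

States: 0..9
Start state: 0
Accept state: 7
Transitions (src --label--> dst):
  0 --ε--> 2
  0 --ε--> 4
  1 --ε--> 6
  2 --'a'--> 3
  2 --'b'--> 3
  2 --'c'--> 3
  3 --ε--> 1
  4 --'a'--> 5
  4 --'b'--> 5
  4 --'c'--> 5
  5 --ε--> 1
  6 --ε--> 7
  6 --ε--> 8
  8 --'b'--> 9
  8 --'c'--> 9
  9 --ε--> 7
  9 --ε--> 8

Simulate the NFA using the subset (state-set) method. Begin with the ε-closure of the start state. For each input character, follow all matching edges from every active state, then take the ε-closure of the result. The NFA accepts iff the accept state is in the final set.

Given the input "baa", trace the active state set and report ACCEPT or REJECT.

S₀ = ε-closure({0}) = {0,2,4}
'b' @ 1: {1,3,5,6,7,8}  ✓accept
'a' @ 2: {}  — state set empty
rest 'a' ignored (set empty)
end set {} — state 7 not in

Answer: REJECT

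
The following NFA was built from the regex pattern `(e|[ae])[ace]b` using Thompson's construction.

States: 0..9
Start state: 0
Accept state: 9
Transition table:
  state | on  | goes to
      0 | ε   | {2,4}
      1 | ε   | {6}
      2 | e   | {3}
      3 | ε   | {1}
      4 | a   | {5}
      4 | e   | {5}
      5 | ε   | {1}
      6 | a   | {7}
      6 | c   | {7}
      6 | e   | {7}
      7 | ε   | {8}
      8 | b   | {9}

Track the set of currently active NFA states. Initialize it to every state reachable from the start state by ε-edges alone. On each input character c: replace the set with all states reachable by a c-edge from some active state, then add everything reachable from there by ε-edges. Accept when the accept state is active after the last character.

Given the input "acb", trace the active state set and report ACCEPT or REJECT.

Answer: ACCEPT

Trace:
initial (ε-close {0}): {0,2,4}
'a' @ 1: {1,5,6}
'c' @ 2: {7,8}
'b' @ 3: {9}  [accepting]
after full input: {9}  (accept=9 in)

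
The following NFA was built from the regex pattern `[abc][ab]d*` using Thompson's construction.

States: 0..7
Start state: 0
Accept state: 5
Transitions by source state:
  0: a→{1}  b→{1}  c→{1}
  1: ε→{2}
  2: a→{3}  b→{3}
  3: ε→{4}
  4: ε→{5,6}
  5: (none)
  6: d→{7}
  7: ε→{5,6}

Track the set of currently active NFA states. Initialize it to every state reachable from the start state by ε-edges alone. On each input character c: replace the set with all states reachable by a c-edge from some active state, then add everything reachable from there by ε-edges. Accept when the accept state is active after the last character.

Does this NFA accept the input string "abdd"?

start: ε-closure({0}) = {0}
'a' @ 1: {1,2}
'b' @ 2: {3,4,5,6}  [accepting]
'd' @ 3: {5,6,7}  [accepting]
'd' @ 4: {5,6,7}  [accepting]
after full input: {5,6,7}  (accept=5 in)

Answer: ACCEPT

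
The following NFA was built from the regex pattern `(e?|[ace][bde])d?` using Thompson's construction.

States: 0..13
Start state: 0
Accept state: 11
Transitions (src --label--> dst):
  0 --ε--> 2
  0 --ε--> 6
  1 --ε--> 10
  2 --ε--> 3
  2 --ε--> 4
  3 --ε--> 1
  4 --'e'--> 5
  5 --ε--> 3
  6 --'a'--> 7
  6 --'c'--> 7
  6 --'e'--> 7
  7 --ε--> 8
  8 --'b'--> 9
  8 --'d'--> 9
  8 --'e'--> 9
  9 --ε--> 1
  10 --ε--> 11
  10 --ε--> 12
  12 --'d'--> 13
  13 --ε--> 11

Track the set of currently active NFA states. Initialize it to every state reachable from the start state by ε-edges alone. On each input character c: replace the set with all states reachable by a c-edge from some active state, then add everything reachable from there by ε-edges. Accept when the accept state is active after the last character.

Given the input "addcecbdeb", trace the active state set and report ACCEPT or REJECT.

initial (ε-close {0}): {0,1,2,3,4,6,10,11,12}
'a' @ 1: {7,8}
'd' @ 2: {1,9,10,11,12}  (accept∈set)
'd' @ 3: {11,13}  (accept∈set)
'c' @ 4: {}  — no active states
rest 'ecbdeb' ignored (set empty)
after full input: {}  (accept=11 not in)

Answer: REJECT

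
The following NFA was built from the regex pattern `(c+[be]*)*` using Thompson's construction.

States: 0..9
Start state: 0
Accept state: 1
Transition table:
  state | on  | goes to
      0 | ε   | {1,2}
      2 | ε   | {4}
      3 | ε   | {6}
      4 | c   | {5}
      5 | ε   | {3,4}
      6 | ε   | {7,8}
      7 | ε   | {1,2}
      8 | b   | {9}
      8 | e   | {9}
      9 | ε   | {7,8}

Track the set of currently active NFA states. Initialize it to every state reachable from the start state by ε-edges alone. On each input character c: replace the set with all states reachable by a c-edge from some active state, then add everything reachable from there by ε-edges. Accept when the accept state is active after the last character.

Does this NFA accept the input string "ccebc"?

Answer: ACCEPT

Trace:
S₀ = ε-closure({0}) = {0,1,2,4}
'c' @ 1: {1,2,3,4,5,6,7,8}  ✓accept
'c' @ 2: {1,2,3,4,5,6,7,8}  ✓accept
'e' @ 3: {1,2,4,7,8,9}  ✓accept
'b' @ 4: {1,2,4,7,8,9}  ✓accept
'c' @ 5: {1,2,3,4,5,6,7,8}  ✓accept
after full input: {1,2,3,4,5,6,7,8}  (accept=1 in)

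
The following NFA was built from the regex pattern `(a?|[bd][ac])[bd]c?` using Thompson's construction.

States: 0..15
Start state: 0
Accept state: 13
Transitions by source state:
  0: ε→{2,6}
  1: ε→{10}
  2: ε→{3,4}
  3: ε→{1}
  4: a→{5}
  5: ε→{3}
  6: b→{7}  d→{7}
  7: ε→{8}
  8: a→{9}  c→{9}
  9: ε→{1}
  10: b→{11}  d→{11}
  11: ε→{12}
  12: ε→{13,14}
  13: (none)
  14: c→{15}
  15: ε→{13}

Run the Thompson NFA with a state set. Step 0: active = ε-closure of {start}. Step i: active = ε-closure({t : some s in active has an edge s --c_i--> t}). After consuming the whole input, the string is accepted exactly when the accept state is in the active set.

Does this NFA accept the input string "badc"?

Answer: ACCEPT

Steps:
initial (ε-close {0}): {0,1,2,3,4,6,10}
'b' @ 1: {7,8,11,12,13,14}  ✓accept
'a' @ 2: {1,9,10}
'd' @ 3: {11,12,13,14}  ✓accept
'c' @ 4: {13,15}  ✓accept
final: {13,15}; accept 13 in set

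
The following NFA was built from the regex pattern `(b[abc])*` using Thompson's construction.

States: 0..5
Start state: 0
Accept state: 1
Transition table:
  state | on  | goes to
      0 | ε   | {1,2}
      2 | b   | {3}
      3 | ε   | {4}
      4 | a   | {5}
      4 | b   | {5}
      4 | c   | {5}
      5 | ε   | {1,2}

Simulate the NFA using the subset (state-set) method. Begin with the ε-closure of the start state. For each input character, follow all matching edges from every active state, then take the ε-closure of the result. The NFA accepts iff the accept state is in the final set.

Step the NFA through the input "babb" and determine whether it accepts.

S₀ = ε-closure({0}) = {0,1,2}
'b' @ 1: {3,4}
'a' @ 2: {1,2,5}  [accepting]
'b' @ 3: {3,4}
'b' @ 4: {1,2,5}  [accepting]
final: {1,2,5}; accept 1 in set

Answer: ACCEPT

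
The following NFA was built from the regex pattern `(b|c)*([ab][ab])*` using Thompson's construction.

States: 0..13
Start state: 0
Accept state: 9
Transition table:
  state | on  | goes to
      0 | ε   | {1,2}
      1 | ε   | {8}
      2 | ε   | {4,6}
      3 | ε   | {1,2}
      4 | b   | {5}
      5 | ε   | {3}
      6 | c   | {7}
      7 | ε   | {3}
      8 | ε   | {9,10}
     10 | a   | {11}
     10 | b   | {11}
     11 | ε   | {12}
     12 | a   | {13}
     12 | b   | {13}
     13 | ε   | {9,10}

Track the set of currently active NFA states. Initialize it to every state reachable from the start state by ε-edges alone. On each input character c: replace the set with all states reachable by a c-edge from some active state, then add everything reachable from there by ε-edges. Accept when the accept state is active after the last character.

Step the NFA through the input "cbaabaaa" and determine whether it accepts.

Answer: ACCEPT

Trace:
S₀ = ε-closure({0}) = {0,1,2,4,6,8,9,10}
'c' @ 1: {1,2,3,4,6,7,8,9,10}  (accept∈set)
'b' @ 2: {1,2,3,4,5,6,8,9,10,11,12}  (accept∈set)
'a' @ 3: {9,10,11,12,13}  (accept∈set)
'a' @ 4: {9,10,11,12,13}  (accept∈set)
'b' @ 5: {9,10,11,12,13}  (accept∈set)
'a' @ 6: {9,10,11,12,13}  (accept∈set)
'a' @ 7: {9,10,11,12,13}  (accept∈set)
'a' @ 8: {9,10,11,12,13}  (accept∈set)
after full input: {9,10,11,12,13}  (accept=9 in)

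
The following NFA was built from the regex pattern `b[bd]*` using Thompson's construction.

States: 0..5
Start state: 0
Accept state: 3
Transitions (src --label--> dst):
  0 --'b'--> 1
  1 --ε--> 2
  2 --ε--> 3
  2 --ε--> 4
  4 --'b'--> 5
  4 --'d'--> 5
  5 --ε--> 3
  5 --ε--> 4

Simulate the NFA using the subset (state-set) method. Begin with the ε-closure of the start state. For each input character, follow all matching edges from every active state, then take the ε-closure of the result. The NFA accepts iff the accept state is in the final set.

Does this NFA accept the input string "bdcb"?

Answer: REJECT

Steps:
S₀ = ε-closure({0}) = {0}
'b' @ 1: {1,2,3,4}  [accepting]
'd' @ 2: {3,4,5}  [accepting]
'c' @ 3: {}  — no active states
rest 'b' ignored (set empty)
end set {} — state 3 not in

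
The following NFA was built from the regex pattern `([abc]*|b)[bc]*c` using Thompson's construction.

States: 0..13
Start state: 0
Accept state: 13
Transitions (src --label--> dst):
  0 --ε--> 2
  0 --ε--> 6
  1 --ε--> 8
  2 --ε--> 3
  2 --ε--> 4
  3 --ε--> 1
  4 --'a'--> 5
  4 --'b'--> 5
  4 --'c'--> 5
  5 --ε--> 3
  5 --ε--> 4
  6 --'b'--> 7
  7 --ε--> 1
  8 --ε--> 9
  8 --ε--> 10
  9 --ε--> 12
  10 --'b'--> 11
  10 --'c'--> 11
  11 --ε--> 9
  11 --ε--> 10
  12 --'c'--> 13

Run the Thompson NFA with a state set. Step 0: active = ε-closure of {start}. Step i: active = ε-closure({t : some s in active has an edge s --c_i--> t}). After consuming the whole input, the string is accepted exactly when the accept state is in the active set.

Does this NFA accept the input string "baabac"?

Answer: ACCEPT

Trace:
start: ε-closure({0}) = {0,1,2,3,4,6,8,9,10,12}
'b' @ 1: {1,3,4,5,7,8,9,10,11,12}
'a' @ 2: {1,3,4,5,8,9,10,12}
'a' @ 3: {1,3,4,5,8,9,10,12}
'b' @ 4: {1,3,4,5,8,9,10,11,12}
'a' @ 5: {1,3,4,5,8,9,10,12}
'c' @ 6: {1,3,4,5,8,9,10,11,12,13}  (accept∈set)
after full input: {1,3,4,5,8,9,10,11,12,13}  (accept=13 in)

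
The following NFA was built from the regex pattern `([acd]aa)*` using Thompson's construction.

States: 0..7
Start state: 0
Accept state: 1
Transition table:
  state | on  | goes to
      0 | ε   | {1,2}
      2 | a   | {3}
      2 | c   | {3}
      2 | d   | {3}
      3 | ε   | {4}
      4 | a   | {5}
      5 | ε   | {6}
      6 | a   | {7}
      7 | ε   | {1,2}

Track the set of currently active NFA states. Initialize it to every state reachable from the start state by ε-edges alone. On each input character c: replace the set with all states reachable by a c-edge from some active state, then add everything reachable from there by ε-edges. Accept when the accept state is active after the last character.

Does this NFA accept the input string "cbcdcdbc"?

S₀ = ε-closure({0}) = {0,1,2}
'c' @ 1: {3,4}
'b' @ 2: {}  — state set empty
rest 'cdcdbc' ignored (set empty)
end set {} — state 1 not in

Answer: REJECT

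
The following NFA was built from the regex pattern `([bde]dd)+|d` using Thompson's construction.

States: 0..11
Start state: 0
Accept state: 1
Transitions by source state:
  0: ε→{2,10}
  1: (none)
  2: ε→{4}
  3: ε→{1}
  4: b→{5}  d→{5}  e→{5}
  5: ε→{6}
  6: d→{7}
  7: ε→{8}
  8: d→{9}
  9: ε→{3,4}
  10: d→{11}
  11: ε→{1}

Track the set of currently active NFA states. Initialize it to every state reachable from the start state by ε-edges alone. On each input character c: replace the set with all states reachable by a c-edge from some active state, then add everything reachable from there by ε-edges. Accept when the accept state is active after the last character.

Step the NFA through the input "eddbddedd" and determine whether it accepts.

initial (ε-close {0}): {0,2,4,10}
'e' @ 1: {5,6}
'd' @ 2: {7,8}
'd' @ 3: {1,3,4,9}  [accepting]
'b' @ 4: {5,6}
'd' @ 5: {7,8}
'd' @ 6: {1,3,4,9}  [accepting]
'e' @ 7: {5,6}
'd' @ 8: {7,8}
'd' @ 9: {1,3,4,9}  [accepting]
end set {1,3,4,9} — state 1 in

Answer: ACCEPT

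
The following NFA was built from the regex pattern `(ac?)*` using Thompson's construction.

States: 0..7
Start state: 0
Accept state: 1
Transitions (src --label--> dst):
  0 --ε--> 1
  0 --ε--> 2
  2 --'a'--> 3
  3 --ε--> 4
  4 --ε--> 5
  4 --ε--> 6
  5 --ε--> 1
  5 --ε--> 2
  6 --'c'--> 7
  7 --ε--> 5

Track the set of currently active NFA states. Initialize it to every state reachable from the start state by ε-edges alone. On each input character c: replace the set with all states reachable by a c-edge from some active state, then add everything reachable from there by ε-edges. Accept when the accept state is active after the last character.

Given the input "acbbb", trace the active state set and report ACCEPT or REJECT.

Answer: REJECT

Trace:
initial (ε-close {0}): {0,1,2}
'a' @ 1: {1,2,3,4,5,6}  [accepting]
'c' @ 2: {1,2,5,7}  [accepting]
'b' @ 3: {}  — no active states
rest 'bb' ignored (set empty)
final: {}; accept 1 not in set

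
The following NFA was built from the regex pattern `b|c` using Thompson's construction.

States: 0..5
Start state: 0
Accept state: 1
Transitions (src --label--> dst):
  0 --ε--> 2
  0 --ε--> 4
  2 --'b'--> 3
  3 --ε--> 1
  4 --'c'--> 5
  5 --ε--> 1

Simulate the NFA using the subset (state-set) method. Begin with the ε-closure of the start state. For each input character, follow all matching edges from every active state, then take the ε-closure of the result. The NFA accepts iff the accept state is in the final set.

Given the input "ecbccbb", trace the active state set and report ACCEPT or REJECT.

start: ε-closure({0}) = {0,2,4}
'e' @ 1: {}  — state set empty
rest 'cbccbb' ignored (set empty)
final: {}; accept 1 not in set

Answer: REJECT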